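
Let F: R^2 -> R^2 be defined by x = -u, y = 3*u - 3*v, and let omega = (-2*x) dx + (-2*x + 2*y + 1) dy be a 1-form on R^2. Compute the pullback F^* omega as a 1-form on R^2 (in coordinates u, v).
F^* omega = (22*u - 18*v + 3) du + (-24*u + 18*v - 3) dv

Using F^*(f dg) = (f ∘ F) d(g ∘ F), substitute each coordinate x_i by F_i(u, v) in f_i, and replace dx_i by d F_i = (∂F_i/∂u) du + (∂F_i/∂v) dv.
  For the x component: f_1(F) = 2*u; d F_1 = (-1) du + (0) dv
  For the y component: f_2(F) = 8*u - 6*v + 1; d F_2 = (3) du + (-3) dv
Combining and collecting du, dv coefficients:
  coeff of du: 22*u - 18*v + 3
  coeff of dv: -24*u + 18*v - 3
F^* omega = (22*u - 18*v + 3) du + (-24*u + 18*v - 3) dv.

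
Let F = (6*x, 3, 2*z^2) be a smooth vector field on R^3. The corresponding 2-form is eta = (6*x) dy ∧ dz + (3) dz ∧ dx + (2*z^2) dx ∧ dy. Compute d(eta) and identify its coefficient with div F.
d(eta) = (4*z + 6) dx ∧ dy ∧ dz; div F = 4*z + 6

For a 2-form in R^3 of the form above, applying d gives a 3-form with coefficient ∂P/∂x + ∂Q/∂y + ∂R/∂z:
  ∂P/∂x = 6
  ∂Q/∂y = 0
  ∂R/∂z = 4*z
Sum = 4*z + 6, which is exactly div F.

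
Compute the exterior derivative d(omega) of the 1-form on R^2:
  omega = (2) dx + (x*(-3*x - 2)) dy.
d(omega) = (-6*x - 2) dx ∧ dy

For a 1-form omega = sum_i f_i dx_i, the exterior derivative is
  d(omega) = sum_{i < j} (∂f_j/∂x_i - ∂f_i/∂x_j) dx_i ∧ dx_j.
  coefficient of dx ∧ dy: ∂f_2/∂x - ∂f_1/∂y = ∂(x*(-3*x - 2))/∂x - ∂(2)/∂y = -6*x - 2
Assembling: d(omega) = (-6*x - 2) dx ∧ dy.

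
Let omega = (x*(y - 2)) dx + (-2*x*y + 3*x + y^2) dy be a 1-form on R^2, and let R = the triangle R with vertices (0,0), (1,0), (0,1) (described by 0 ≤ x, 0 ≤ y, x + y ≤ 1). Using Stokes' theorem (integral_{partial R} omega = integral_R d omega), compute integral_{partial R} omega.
integral_(partial R) omega = 1

Stokes: integral_partial_R omega = integral_R d omega with d omega = (∂Q/∂x - ∂P/∂y) dx ∧ dy.
  ∂Q/∂x = 3 - 2*y
  ∂P/∂y = x
  integrand = ∂Q/∂x - ∂P/∂y = -x - 2*y + 3.
Integrating over R: integral_0^1 integral_0^{1-x} (-x - 2*y + 3) dy dx = 1.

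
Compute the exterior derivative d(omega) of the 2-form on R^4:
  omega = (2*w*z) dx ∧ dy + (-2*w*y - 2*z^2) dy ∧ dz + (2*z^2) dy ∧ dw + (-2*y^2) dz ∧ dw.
d(omega) = (2*w) dx ∧ dy ∧ dz + (2*z) dx ∧ dy ∧ dw + (-6*y - 4*z) dy ∧ dz ∧ dw

For a 2-form omega = sum_{i<j} g_{ij} dx_i ∧ dx_j, the exterior derivative is
  d(omega) = sum_{i<j} d(g_{ij}) ∧ dx_i ∧ dx_j = sum_{i<j, k} (∂g_{ij}/∂x_k) dx_k ∧ dx_i ∧ dx_j.
Expand each term, using dx_k ∧ dx_i ∧ dx_j = sgn(permutation) dx_{(a)} ∧ dx_{(b)} ∧ dx_{(c)} with (a < b < c) sorted:
  d(2*w*z) includes (∂/∂z)(2*w*z) dz = (2*w) dz, which multiplied by dx ∧ dy gives (2*w) dx ∧ dy ∧ dz
  d(2*w*z) includes (∂/∂w)(2*w*z) dw = (2*z) dw, which multiplied by dx ∧ dy gives (2*z) dx ∧ dy ∧ dw
  d(-2*w*y - 2*z^2) includes (∂/∂w)(-2*w*y - 2*z^2) dw = (-2*y) dw, which multiplied by dy ∧ dz gives (-2*y) dy ∧ dz ∧ dw
  d(2*z^2) includes (∂/∂z)(2*z^2) dz = (4*z) dz, which multiplied by dy ∧ dw gives (-4*z) dy ∧ dz ∧ dw
  d(-2*y^2) includes (∂/∂y)(-2*y^2) dy = (-4*y) dy, which multiplied by dz ∧ dw gives (-4*y) dy ∧ dz ∧ dw
Collecting like 3-forms: d(omega) = (2*w) dx ∧ dy ∧ dz + (2*z) dx ∧ dy ∧ dw + (-6*y - 4*z) dy ∧ dz ∧ dw.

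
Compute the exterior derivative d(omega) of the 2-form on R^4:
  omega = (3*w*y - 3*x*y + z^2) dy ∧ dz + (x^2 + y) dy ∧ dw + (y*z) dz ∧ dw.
d(omega) = (-3*y) dx ∧ dy ∧ dz + (3*y + z) dy ∧ dz ∧ dw + (2*x) dx ∧ dy ∧ dw

For a 2-form omega = sum_{i<j} g_{ij} dx_i ∧ dx_j, the exterior derivative is
  d(omega) = sum_{i<j} d(g_{ij}) ∧ dx_i ∧ dx_j = sum_{i<j, k} (∂g_{ij}/∂x_k) dx_k ∧ dx_i ∧ dx_j.
Expand each term, using dx_k ∧ dx_i ∧ dx_j = sgn(permutation) dx_{(a)} ∧ dx_{(b)} ∧ dx_{(c)} with (a < b < c) sorted:
  d(3*w*y - 3*x*y + z^2) includes (∂/∂x)(3*w*y - 3*x*y + z^2) dx = (-3*y) dx, which multiplied by dy ∧ dz gives (-3*y) dx ∧ dy ∧ dz
  d(3*w*y - 3*x*y + z^2) includes (∂/∂w)(3*w*y - 3*x*y + z^2) dw = (3*y) dw, which multiplied by dy ∧ dz gives (3*y) dy ∧ dz ∧ dw
  d(x^2 + y) includes (∂/∂x)(x^2 + y) dx = (2*x) dx, which multiplied by dy ∧ dw gives (2*x) dx ∧ dy ∧ dw
  d(y*z) includes (∂/∂y)(y*z) dy = (z) dy, which multiplied by dz ∧ dw gives (z) dy ∧ dz ∧ dw
Collecting like 3-forms: d(omega) = (-3*y) dx ∧ dy ∧ dz + (3*y + z) dy ∧ dz ∧ dw + (2*x) dx ∧ dy ∧ dw.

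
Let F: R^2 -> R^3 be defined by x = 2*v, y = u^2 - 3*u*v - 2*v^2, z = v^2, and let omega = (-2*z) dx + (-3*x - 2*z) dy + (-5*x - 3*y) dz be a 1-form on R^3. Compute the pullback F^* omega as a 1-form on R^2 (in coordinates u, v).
F^* omega = (2*v*(-2*u*v - 6*u + 3*v^2 + 9*v)) du + (2*v*(-3*u^2 + 12*u*v + 9*u + 10*v^2)) dv

Using F^*(f dg) = (f ∘ F) d(g ∘ F), substitute each coordinate x_i by F_i(u, v) in f_i, and replace dx_i by d F_i = (∂F_i/∂u) du + (∂F_i/∂v) dv.
  For the x component: f_1(F) = -2*v^2; d F_1 = (0) du + (2) dv
  For the y component: f_2(F) = 2*v*(-v - 3); d F_2 = (2*u - 3*v) du + (-3*u - 4*v) dv
  For the z component: f_3(F) = -3*u^2 + 9*u*v + 6*v^2 - 10*v; d F_3 = (0) du + (2*v) dv
Combining and collecting du, dv coefficients:
  coeff of du: 2*v*(-2*u*v - 6*u + 3*v^2 + 9*v)
  coeff of dv: 2*v*(-3*u^2 + 12*u*v + 9*u + 10*v^2)
F^* omega = (2*v*(-2*u*v - 6*u + 3*v^2 + 9*v)) du + (2*v*(-3*u^2 + 12*u*v + 9*u + 10*v^2)) dv.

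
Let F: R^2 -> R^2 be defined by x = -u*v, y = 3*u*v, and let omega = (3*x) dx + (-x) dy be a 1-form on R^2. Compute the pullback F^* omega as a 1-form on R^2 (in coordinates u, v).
F^* omega = (6*u*v^2) du + (6*u^2*v) dv

Using F^*(f dg) = (f ∘ F) d(g ∘ F), substitute each coordinate x_i by F_i(u, v) in f_i, and replace dx_i by d F_i = (∂F_i/∂u) du + (∂F_i/∂v) dv.
  For the x component: f_1(F) = -3*u*v; d F_1 = (-v) du + (-u) dv
  For the y component: f_2(F) = u*v; d F_2 = (3*v) du + (3*u) dv
Combining and collecting du, dv coefficients:
  coeff of du: 6*u*v^2
  coeff of dv: 6*u^2*v
F^* omega = (6*u*v^2) du + (6*u^2*v) dv.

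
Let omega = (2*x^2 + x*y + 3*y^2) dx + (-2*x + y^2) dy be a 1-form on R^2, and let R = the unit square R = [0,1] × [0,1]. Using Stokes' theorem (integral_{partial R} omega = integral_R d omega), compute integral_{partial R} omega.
integral_(partial R) omega = -11/2

Stokes: integral_partial_R omega = integral_R d omega with d omega = (∂Q/∂x - ∂P/∂y) dx ∧ dy.
  ∂Q/∂x = -2
  ∂P/∂y = x + 6*y
  integrand = ∂Q/∂x - ∂P/∂y = -x - 6*y - 2.
Integrating over R: integral_0^1 integral_0^1 (-x - 6*y - 2) dx dy = -11/2.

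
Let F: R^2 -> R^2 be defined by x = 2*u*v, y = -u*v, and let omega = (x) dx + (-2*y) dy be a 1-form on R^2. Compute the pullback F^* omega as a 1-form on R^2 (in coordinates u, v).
F^* omega = (2*u*v^2) du + (2*u^2*v) dv

Using F^*(f dg) = (f ∘ F) d(g ∘ F), substitute each coordinate x_i by F_i(u, v) in f_i, and replace dx_i by d F_i = (∂F_i/∂u) du + (∂F_i/∂v) dv.
  For the x component: f_1(F) = 2*u*v; d F_1 = (2*v) du + (2*u) dv
  For the y component: f_2(F) = 2*u*v; d F_2 = (-v) du + (-u) dv
Combining and collecting du, dv coefficients:
  coeff of du: 2*u*v^2
  coeff of dv: 2*u^2*v
F^* omega = (2*u*v^2) du + (2*u^2*v) dv.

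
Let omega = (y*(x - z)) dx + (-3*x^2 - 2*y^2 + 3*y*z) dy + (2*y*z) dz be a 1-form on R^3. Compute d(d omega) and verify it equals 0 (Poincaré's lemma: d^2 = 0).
d(d omega) = 0

Step 1: d omega = sum_{i<j} (∂f_j/∂x_i - ∂f_i/∂x_j) dx_i ∧ dx_j:
  coeff of dx ∧ dy: -7*x + z
  coeff of dx ∧ dz: y
  coeff of dy ∧ dz: -3*y + 2*z
Step 2: Apply d again to each 2-form coefficient. The only possible 3-form in R^3 is dx ∧ dy ∧ dz, with coefficient
  ∂(coeff of dy∧dz)/∂x - ∂(coeff of dx∧dz)/∂y + ∂(coeff of dx∧dy)/∂z
  = ∂/∂x (-3*y + 2*z) - ∂/∂y (y) + ∂/∂z (-7*x + z).
Each of these terms simplifies to sums of mixed partials that cancel in pairs. The result is 0 (by equality of mixed partials for smooth functions — Schwarz / Clairaut).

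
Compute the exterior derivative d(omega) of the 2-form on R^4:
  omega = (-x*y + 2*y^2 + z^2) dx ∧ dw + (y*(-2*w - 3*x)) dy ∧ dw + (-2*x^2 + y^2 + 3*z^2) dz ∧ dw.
d(omega) = (x - 7*y) dx ∧ dy ∧ dw + (-4*x - 2*z) dx ∧ dz ∧ dw + (2*y) dy ∧ dz ∧ dw

For a 2-form omega = sum_{i<j} g_{ij} dx_i ∧ dx_j, the exterior derivative is
  d(omega) = sum_{i<j} d(g_{ij}) ∧ dx_i ∧ dx_j = sum_{i<j, k} (∂g_{ij}/∂x_k) dx_k ∧ dx_i ∧ dx_j.
Expand each term, using dx_k ∧ dx_i ∧ dx_j = sgn(permutation) dx_{(a)} ∧ dx_{(b)} ∧ dx_{(c)} with (a < b < c) sorted:
  d(-x*y + 2*y^2 + z^2) includes (∂/∂y)(-x*y + 2*y^2 + z^2) dy = (-x + 4*y) dy, which multiplied by dx ∧ dw gives (x - 4*y) dx ∧ dy ∧ dw
  d(-x*y + 2*y^2 + z^2) includes (∂/∂z)(-x*y + 2*y^2 + z^2) dz = (2*z) dz, which multiplied by dx ∧ dw gives (-2*z) dx ∧ dz ∧ dw
  d(y*(-2*w - 3*x)) includes (∂/∂x)(y*(-2*w - 3*x)) dx = (-3*y) dx, which multiplied by dy ∧ dw gives (-3*y) dx ∧ dy ∧ dw
  d(-2*x^2 + y^2 + 3*z^2) includes (∂/∂x)(-2*x^2 + y^2 + 3*z^2) dx = (-4*x) dx, which multiplied by dz ∧ dw gives (-4*x) dx ∧ dz ∧ dw
  d(-2*x^2 + y^2 + 3*z^2) includes (∂/∂y)(-2*x^2 + y^2 + 3*z^2) dy = (2*y) dy, which multiplied by dz ∧ dw gives (2*y) dy ∧ dz ∧ dw
Collecting like 3-forms: d(omega) = (x - 7*y) dx ∧ dy ∧ dw + (-4*x - 2*z) dx ∧ dz ∧ dw + (2*y) dy ∧ dz ∧ dw.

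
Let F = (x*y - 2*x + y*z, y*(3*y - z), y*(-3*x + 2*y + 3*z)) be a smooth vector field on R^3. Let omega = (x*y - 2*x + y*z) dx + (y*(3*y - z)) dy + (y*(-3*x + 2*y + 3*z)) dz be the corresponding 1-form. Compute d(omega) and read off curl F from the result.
d(omega) = (-3*x + 5*y + 3*z) dy ∧ dz + (4*y) dz ∧ dx + (-x - z) dx ∧ dy; curl F = (-3*x + 5*y + 3*z, 4*y, -x - z)

d omega = sum_{i<j} (∂f_j/∂x_i - ∂f_i/∂x_j) dx_i ∧ dx_j. Under the identification (dy ∧ dz, dz ∧ dx, dx ∧ dy) ↔ (e_x, e_y, e_z), the coefficients are exactly the components of curl F. Compute:
  ∂R/∂y - ∂Q/∂z = (-3*x + 4*y + 3*z) - (-y) = -3*x + 5*y + 3*z
  ∂P/∂z - ∂R/∂x = (y) - (-3*y) = 4*y
  ∂Q/∂x - ∂P/∂y = (0) - (x + z) = -x - z.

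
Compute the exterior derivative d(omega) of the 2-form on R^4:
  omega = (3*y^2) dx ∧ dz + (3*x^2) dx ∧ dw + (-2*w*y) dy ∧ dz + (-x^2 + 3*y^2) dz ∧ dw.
d(omega) = (-6*y) dx ∧ dy ∧ dz + (4*y) dy ∧ dz ∧ dw + (-2*x) dx ∧ dz ∧ dw

For a 2-form omega = sum_{i<j} g_{ij} dx_i ∧ dx_j, the exterior derivative is
  d(omega) = sum_{i<j} d(g_{ij}) ∧ dx_i ∧ dx_j = sum_{i<j, k} (∂g_{ij}/∂x_k) dx_k ∧ dx_i ∧ dx_j.
Expand each term, using dx_k ∧ dx_i ∧ dx_j = sgn(permutation) dx_{(a)} ∧ dx_{(b)} ∧ dx_{(c)} with (a < b < c) sorted:
  d(3*y^2) includes (∂/∂y)(3*y^2) dy = (6*y) dy, which multiplied by dx ∧ dz gives (-6*y) dx ∧ dy ∧ dz
  d(-2*w*y) includes (∂/∂w)(-2*w*y) dw = (-2*y) dw, which multiplied by dy ∧ dz gives (-2*y) dy ∧ dz ∧ dw
  d(-x^2 + 3*y^2) includes (∂/∂x)(-x^2 + 3*y^2) dx = (-2*x) dx, which multiplied by dz ∧ dw gives (-2*x) dx ∧ dz ∧ dw
  d(-x^2 + 3*y^2) includes (∂/∂y)(-x^2 + 3*y^2) dy = (6*y) dy, which multiplied by dz ∧ dw gives (6*y) dy ∧ dz ∧ dw
Collecting like 3-forms: d(omega) = (-6*y) dx ∧ dy ∧ dz + (4*y) dy ∧ dz ∧ dw + (-2*x) dx ∧ dz ∧ dw.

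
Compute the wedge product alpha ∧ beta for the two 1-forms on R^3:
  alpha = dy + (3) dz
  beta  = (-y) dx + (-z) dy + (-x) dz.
alpha ∧ beta = (y) dx ∧ dy + (-x + 3*z) dy ∧ dz + (3*y) dx ∧ dz

Distribute the wedge, using dx_i ∧ dx_j = -dx_j ∧ dx_i and dx_i ∧ dx_i = 0. For each pair (i, j) with i < j, the coefficient of dx_i ∧ dx_j in alpha ∧ beta is (alpha_i * beta_j - alpha_j * beta_i). Collecting: alpha ∧ beta = (y) dx ∧ dy + (-x + 3*z) dy ∧ dz + (3*y) dx ∧ dz.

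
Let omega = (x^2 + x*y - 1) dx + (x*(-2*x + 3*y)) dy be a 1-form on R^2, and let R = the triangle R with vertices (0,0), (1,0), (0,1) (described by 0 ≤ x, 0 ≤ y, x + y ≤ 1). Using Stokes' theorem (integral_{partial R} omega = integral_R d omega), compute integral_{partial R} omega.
integral_(partial R) omega = -1/3

Stokes: integral_partial_R omega = integral_R d omega with d omega = (∂Q/∂x - ∂P/∂y) dx ∧ dy.
  ∂Q/∂x = -4*x + 3*y
  ∂P/∂y = x
  integrand = ∂Q/∂x - ∂P/∂y = -5*x + 3*y.
Integrating over R: integral_0^1 integral_0^{1-x} (-5*x + 3*y) dy dx = -1/3.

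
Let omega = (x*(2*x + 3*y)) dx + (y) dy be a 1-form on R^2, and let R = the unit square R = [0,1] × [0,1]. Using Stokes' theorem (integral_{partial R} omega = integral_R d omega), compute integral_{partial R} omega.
integral_(partial R) omega = -3/2

Stokes: integral_partial_R omega = integral_R d omega with d omega = (∂Q/∂x - ∂P/∂y) dx ∧ dy.
  ∂Q/∂x = 0
  ∂P/∂y = 3*x
  integrand = ∂Q/∂x - ∂P/∂y = -3*x.
Integrating over R: integral_0^1 integral_0^1 (-3*x) dx dy = -3/2.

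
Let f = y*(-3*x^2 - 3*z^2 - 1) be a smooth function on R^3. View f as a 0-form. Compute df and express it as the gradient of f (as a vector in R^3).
df = (-6*x*y) dx + (-3*x^2 - 3*z^2 - 1) dy + (-6*y*z) dz; grad f = (-6*x*y, -3*x^2 - 3*z^2 - 1, -6*y*z)

For a 0-form f, d f = (∂f/∂x) dx + (∂f/∂y) dy + (∂f/∂z) dz. The components of the vector representation are exactly the entries of grad f in Cartesian coordinates:
  ∂f/∂x = -6*x*y
  ∂f/∂y = -3*x^2 - 3*z^2 - 1
  ∂f/∂z = -6*y*z.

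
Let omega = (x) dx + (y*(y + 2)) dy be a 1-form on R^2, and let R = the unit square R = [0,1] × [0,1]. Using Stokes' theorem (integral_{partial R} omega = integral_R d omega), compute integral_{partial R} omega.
integral_(partial R) omega = 0

Stokes: integral_partial_R omega = integral_R d omega with d omega = (∂Q/∂x - ∂P/∂y) dx ∧ dy.
  ∂Q/∂x = 0
  ∂P/∂y = 0
  integrand = ∂Q/∂x - ∂P/∂y = 0.
Integrating over R: integral_0^1 integral_0^1 (0) dx dy = 0.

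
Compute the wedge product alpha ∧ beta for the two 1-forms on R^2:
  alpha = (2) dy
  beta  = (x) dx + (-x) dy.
alpha ∧ beta = (-2*x) dx ∧ dy

Distribute the wedge, using dx_i ∧ dx_j = -dx_j ∧ dx_i and dx_i ∧ dx_i = 0. For each pair (i, j) with i < j, the coefficient of dx_i ∧ dx_j in alpha ∧ beta is (alpha_i * beta_j - alpha_j * beta_i). Collecting: alpha ∧ beta = (-2*x) dx ∧ dy.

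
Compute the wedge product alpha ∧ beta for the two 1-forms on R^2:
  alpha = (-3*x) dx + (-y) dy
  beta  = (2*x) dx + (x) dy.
alpha ∧ beta = (x*(-3*x + 2*y)) dx ∧ dy

Distribute the wedge, using dx_i ∧ dx_j = -dx_j ∧ dx_i and dx_i ∧ dx_i = 0. For each pair (i, j) with i < j, the coefficient of dx_i ∧ dx_j in alpha ∧ beta is (alpha_i * beta_j - alpha_j * beta_i). Collecting: alpha ∧ beta = (x*(-3*x + 2*y)) dx ∧ dy.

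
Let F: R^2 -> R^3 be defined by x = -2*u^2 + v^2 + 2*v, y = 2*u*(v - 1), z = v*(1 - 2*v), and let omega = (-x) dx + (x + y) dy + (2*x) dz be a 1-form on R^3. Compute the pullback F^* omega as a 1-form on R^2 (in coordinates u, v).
F^* omega = (-8*u^3 - 4*u^2*v + 4*u^2 + 8*u*v^2 + 4*u + 2*v^3 + 2*v^2 - 4*v) du + (-4*u^3 + 24*u^2*v - 4*u^2 + 2*u*v^2 + 4*u*v - 10*v^3 - 20*v^2) dv

Using F^*(f dg) = (f ∘ F) d(g ∘ F), substitute each coordinate x_i by F_i(u, v) in f_i, and replace dx_i by d F_i = (∂F_i/∂u) du + (∂F_i/∂v) dv.
  For the x component: f_1(F) = 2*u^2 - v^2 - 2*v; d F_1 = (-4*u) du + (2*v + 2) dv
  For the y component: f_2(F) = -2*u^2 + 2*u*v - 2*u + v^2 + 2*v; d F_2 = (2*v - 2) du + (2*u) dv
  For the z component: f_3(F) = -4*u^2 + 2*v^2 + 4*v; d F_3 = (0) du + (1 - 4*v) dv
Combining and collecting du, dv coefficients:
  coeff of du: -8*u^3 - 4*u^2*v + 4*u^2 + 8*u*v^2 + 4*u + 2*v^3 + 2*v^2 - 4*v
  coeff of dv: -4*u^3 + 24*u^2*v - 4*u^2 + 2*u*v^2 + 4*u*v - 10*v^3 - 20*v^2
F^* omega = (-8*u^3 - 4*u^2*v + 4*u^2 + 8*u*v^2 + 4*u + 2*v^3 + 2*v^2 - 4*v) du + (-4*u^3 + 24*u^2*v - 4*u^2 + 2*u*v^2 + 4*u*v - 10*v^3 - 20*v^2) dv.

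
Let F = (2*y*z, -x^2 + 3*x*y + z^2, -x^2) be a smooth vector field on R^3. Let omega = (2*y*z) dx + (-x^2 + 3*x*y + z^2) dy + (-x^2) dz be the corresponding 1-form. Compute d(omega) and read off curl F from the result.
d(omega) = (-2*z) dy ∧ dz + (2*x + 2*y) dz ∧ dx + (-2*x + 3*y - 2*z) dx ∧ dy; curl F = (-2*z, 2*x + 2*y, -2*x + 3*y - 2*z)

d omega = sum_{i<j} (∂f_j/∂x_i - ∂f_i/∂x_j) dx_i ∧ dx_j. Under the identification (dy ∧ dz, dz ∧ dx, dx ∧ dy) ↔ (e_x, e_y, e_z), the coefficients are exactly the components of curl F. Compute:
  ∂R/∂y - ∂Q/∂z = (0) - (2*z) = -2*z
  ∂P/∂z - ∂R/∂x = (2*y) - (-2*x) = 2*x + 2*y
  ∂Q/∂x - ∂P/∂y = (-2*x + 3*y) - (2*z) = -2*x + 3*y - 2*z.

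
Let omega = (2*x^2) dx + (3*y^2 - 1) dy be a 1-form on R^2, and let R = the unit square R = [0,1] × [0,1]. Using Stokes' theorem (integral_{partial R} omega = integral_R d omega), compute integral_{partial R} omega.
integral_(partial R) omega = 0

Stokes: integral_partial_R omega = integral_R d omega with d omega = (∂Q/∂x - ∂P/∂y) dx ∧ dy.
  ∂Q/∂x = 0
  ∂P/∂y = 0
  integrand = ∂Q/∂x - ∂P/∂y = 0.
Integrating over R: integral_0^1 integral_0^1 (0) dx dy = 0.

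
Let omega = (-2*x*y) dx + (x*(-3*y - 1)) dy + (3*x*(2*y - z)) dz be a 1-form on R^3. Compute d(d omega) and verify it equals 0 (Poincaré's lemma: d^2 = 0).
d(d omega) = 0

Step 1: d omega = sum_{i<j} (∂f_j/∂x_i - ∂f_i/∂x_j) dx_i ∧ dx_j:
  coeff of dx ∧ dy: 2*x - 3*y - 1
  coeff of dx ∧ dz: 6*y - 3*z
  coeff of dy ∧ dz: 6*x
Step 2: Apply d again to each 2-form coefficient. The only possible 3-form in R^3 is dx ∧ dy ∧ dz, with coefficient
  ∂(coeff of dy∧dz)/∂x - ∂(coeff of dx∧dz)/∂y + ∂(coeff of dx∧dy)/∂z
  = ∂/∂x (6*x) - ∂/∂y (6*y - 3*z) + ∂/∂z (2*x - 3*y - 1).
Each of these terms simplifies to sums of mixed partials that cancel in pairs. The result is 0 (by equality of mixed partials for smooth functions — Schwarz / Clairaut).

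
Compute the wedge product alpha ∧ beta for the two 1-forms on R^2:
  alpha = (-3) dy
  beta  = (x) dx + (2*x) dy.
alpha ∧ beta = (3*x) dx ∧ dy

Distribute the wedge, using dx_i ∧ dx_j = -dx_j ∧ dx_i and dx_i ∧ dx_i = 0. For each pair (i, j) with i < j, the coefficient of dx_i ∧ dx_j in alpha ∧ beta is (alpha_i * beta_j - alpha_j * beta_i). Collecting: alpha ∧ beta = (3*x) dx ∧ dy.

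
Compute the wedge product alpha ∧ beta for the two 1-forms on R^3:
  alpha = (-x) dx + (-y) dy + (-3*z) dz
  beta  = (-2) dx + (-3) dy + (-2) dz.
alpha ∧ beta = (3*x - 2*y) dx ∧ dy + (2*x - 6*z) dx ∧ dz + (2*y - 9*z) dy ∧ dz

Distribute the wedge, using dx_i ∧ dx_j = -dx_j ∧ dx_i and dx_i ∧ dx_i = 0. For each pair (i, j) with i < j, the coefficient of dx_i ∧ dx_j in alpha ∧ beta is (alpha_i * beta_j - alpha_j * beta_i). Collecting: alpha ∧ beta = (3*x - 2*y) dx ∧ dy + (2*x - 6*z) dx ∧ dz + (2*y - 9*z) dy ∧ dz.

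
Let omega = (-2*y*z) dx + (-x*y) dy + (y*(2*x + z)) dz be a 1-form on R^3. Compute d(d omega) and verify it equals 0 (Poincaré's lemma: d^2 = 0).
d(d omega) = 0

Step 1: d omega = sum_{i<j} (∂f_j/∂x_i - ∂f_i/∂x_j) dx_i ∧ dx_j:
  coeff of dx ∧ dy: -y + 2*z
  coeff of dx ∧ dz: 4*y
  coeff of dy ∧ dz: 2*x + z
Step 2: Apply d again to each 2-form coefficient. The only possible 3-form in R^3 is dx ∧ dy ∧ dz, with coefficient
  ∂(coeff of dy∧dz)/∂x - ∂(coeff of dx∧dz)/∂y + ∂(coeff of dx∧dy)/∂z
  = ∂/∂x (2*x + z) - ∂/∂y (4*y) + ∂/∂z (-y + 2*z).
Each of these terms simplifies to sums of mixed partials that cancel in pairs. The result is 0 (by equality of mixed partials for smooth functions — Schwarz / Clairaut).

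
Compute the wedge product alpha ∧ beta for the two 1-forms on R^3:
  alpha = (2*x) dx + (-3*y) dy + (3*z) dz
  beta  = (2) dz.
alpha ∧ beta = (4*x) dx ∧ dz + (-6*y) dy ∧ dz

Distribute the wedge, using dx_i ∧ dx_j = -dx_j ∧ dx_i and dx_i ∧ dx_i = 0. For each pair (i, j) with i < j, the coefficient of dx_i ∧ dx_j in alpha ∧ beta is (alpha_i * beta_j - alpha_j * beta_i). Collecting: alpha ∧ beta = (4*x) dx ∧ dz + (-6*y) dy ∧ dz.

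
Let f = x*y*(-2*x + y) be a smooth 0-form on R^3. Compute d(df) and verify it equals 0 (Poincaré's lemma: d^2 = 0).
d(df) = 0

Step 1: df = sum_i (∂f/∂x_i) dx_i = (y*(-4*x + y)) dx + (2*x*(-x + y)) dy + (0) dz.
Step 2: Apply d again. Using the 1-form formula, the coefficient of dx ∧ dy in d(df) is ∂^2 f/∂x ∂y - ∂^2 f/∂y ∂x = (-4*x + 2*y) - (-4*x + 2*y) = 0 (equality of mixed partials for smooth f).
Similarly for dx ∧ dz and dy ∧ dz — all coefficients vanish. So d(df) = 0.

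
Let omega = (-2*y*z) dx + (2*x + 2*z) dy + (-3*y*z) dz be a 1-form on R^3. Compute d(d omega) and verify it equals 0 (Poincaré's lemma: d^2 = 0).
d(d omega) = 0

Step 1: d omega = sum_{i<j} (∂f_j/∂x_i - ∂f_i/∂x_j) dx_i ∧ dx_j:
  coeff of dx ∧ dy: 2*z + 2
  coeff of dx ∧ dz: 2*y
  coeff of dy ∧ dz: -3*z - 2
Step 2: Apply d again to each 2-form coefficient. The only possible 3-form in R^3 is dx ∧ dy ∧ dz, with coefficient
  ∂(coeff of dy∧dz)/∂x - ∂(coeff of dx∧dz)/∂y + ∂(coeff of dx∧dy)/∂z
  = ∂/∂x (-3*z - 2) - ∂/∂y (2*y) + ∂/∂z (2*z + 2).
Each of these terms simplifies to sums of mixed partials that cancel in pairs. The result is 0 (by equality of mixed partials for smooth functions — Schwarz / Clairaut).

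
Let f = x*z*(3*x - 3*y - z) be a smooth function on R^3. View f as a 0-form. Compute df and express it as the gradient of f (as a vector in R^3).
df = (z*(6*x - 3*y - z)) dx + (-3*x*z) dy + (x*(3*x - 3*y - 2*z)) dz; grad f = (z*(6*x - 3*y - z), -3*x*z, x*(3*x - 3*y - 2*z))

For a 0-form f, d f = (∂f/∂x) dx + (∂f/∂y) dy + (∂f/∂z) dz. The components of the vector representation are exactly the entries of grad f in Cartesian coordinates:
  ∂f/∂x = z*(6*x - 3*y - z)
  ∂f/∂y = -3*x*z
  ∂f/∂z = x*(3*x - 3*y - 2*z).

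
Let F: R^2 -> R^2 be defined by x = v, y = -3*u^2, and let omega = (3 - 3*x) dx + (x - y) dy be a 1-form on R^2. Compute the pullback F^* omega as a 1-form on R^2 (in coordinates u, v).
F^* omega = (6*u*(-3*u^2 - v)) du + (3 - 3*v) dv

Using F^*(f dg) = (f ∘ F) d(g ∘ F), substitute each coordinate x_i by F_i(u, v) in f_i, and replace dx_i by d F_i = (∂F_i/∂u) du + (∂F_i/∂v) dv.
  For the x component: f_1(F) = 3 - 3*v; d F_1 = (0) du + (1) dv
  For the y component: f_2(F) = 3*u^2 + v; d F_2 = (-6*u) du + (0) dv
Combining and collecting du, dv coefficients:
  coeff of du: 6*u*(-3*u^2 - v)
  coeff of dv: 3 - 3*v
F^* omega = (6*u*(-3*u^2 - v)) du + (3 - 3*v) dv.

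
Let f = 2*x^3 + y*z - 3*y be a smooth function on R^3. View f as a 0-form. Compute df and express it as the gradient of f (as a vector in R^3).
df = (6*x^2) dx + (z - 3) dy + (y) dz; grad f = (6*x^2, z - 3, y)

For a 0-form f, d f = (∂f/∂x) dx + (∂f/∂y) dy + (∂f/∂z) dz. The components of the vector representation are exactly the entries of grad f in Cartesian coordinates:
  ∂f/∂x = 6*x^2
  ∂f/∂y = z - 3
  ∂f/∂z = y.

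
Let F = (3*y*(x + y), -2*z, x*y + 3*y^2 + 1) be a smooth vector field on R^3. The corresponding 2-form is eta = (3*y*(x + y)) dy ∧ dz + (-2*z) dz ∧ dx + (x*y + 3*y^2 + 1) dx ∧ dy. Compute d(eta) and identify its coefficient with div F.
d(eta) = (3*y) dx ∧ dy ∧ dz; div F = 3*y

For a 2-form in R^3 of the form above, applying d gives a 3-form with coefficient ∂P/∂x + ∂Q/∂y + ∂R/∂z:
  ∂P/∂x = 3*y
  ∂Q/∂y = 0
  ∂R/∂z = 0
Sum = 3*y, which is exactly div F.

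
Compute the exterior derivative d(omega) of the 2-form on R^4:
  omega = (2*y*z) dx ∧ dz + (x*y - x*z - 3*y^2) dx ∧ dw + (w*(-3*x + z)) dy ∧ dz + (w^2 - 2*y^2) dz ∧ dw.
d(omega) = (-3*w - 2*z) dx ∧ dy ∧ dz + (-x + 6*y) dx ∧ dy ∧ dw + (x) dx ∧ dz ∧ dw + (-3*x - 4*y + z) dy ∧ dz ∧ dw

For a 2-form omega = sum_{i<j} g_{ij} dx_i ∧ dx_j, the exterior derivative is
  d(omega) = sum_{i<j} d(g_{ij}) ∧ dx_i ∧ dx_j = sum_{i<j, k} (∂g_{ij}/∂x_k) dx_k ∧ dx_i ∧ dx_j.
Expand each term, using dx_k ∧ dx_i ∧ dx_j = sgn(permutation) dx_{(a)} ∧ dx_{(b)} ∧ dx_{(c)} with (a < b < c) sorted:
  d(2*y*z) includes (∂/∂y)(2*y*z) dy = (2*z) dy, which multiplied by dx ∧ dz gives (-2*z) dx ∧ dy ∧ dz
  d(x*y - x*z - 3*y^2) includes (∂/∂y)(x*y - x*z - 3*y^2) dy = (x - 6*y) dy, which multiplied by dx ∧ dw gives (-x + 6*y) dx ∧ dy ∧ dw
  d(x*y - x*z - 3*y^2) includes (∂/∂z)(x*y - x*z - 3*y^2) dz = (-x) dz, which multiplied by dx ∧ dw gives (x) dx ∧ dz ∧ dw
  d(w*(-3*x + z)) includes (∂/∂x)(w*(-3*x + z)) dx = (-3*w) dx, which multiplied by dy ∧ dz gives (-3*w) dx ∧ dy ∧ dz
  d(w*(-3*x + z)) includes (∂/∂w)(w*(-3*x + z)) dw = (-3*x + z) dw, which multiplied by dy ∧ dz gives (-3*x + z) dy ∧ dz ∧ dw
  d(w^2 - 2*y^2) includes (∂/∂y)(w^2 - 2*y^2) dy = (-4*y) dy, which multiplied by dz ∧ dw gives (-4*y) dy ∧ dz ∧ dw
Collecting like 3-forms: d(omega) = (-3*w - 2*z) dx ∧ dy ∧ dz + (-x + 6*y) dx ∧ dy ∧ dw + (x) dx ∧ dz ∧ dw + (-3*x - 4*y + z) dy ∧ dz ∧ dw.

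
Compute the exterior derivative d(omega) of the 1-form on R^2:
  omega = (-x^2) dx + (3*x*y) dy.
d(omega) = (3*y) dx ∧ dy

For a 1-form omega = sum_i f_i dx_i, the exterior derivative is
  d(omega) = sum_{i < j} (∂f_j/∂x_i - ∂f_i/∂x_j) dx_i ∧ dx_j.
  coefficient of dx ∧ dy: ∂f_2/∂x - ∂f_1/∂y = ∂(3*x*y)/∂x - ∂(-x^2)/∂y = 3*y
Assembling: d(omega) = (3*y) dx ∧ dy.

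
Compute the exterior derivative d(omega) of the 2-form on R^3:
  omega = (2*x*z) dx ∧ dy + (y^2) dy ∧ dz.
d(omega) = (2*x) dx ∧ dy ∧ dz

For a 2-form omega = sum_{i<j} g_{ij} dx_i ∧ dx_j, the exterior derivative is
  d(omega) = sum_{i<j} d(g_{ij}) ∧ dx_i ∧ dx_j = sum_{i<j, k} (∂g_{ij}/∂x_k) dx_k ∧ dx_i ∧ dx_j.
Expand each term, using dx_k ∧ dx_i ∧ dx_j = sgn(permutation) dx_{(a)} ∧ dx_{(b)} ∧ dx_{(c)} with (a < b < c) sorted:
  d(2*x*z) includes (∂/∂z)(2*x*z) dz = (2*x) dz, which multiplied by dx ∧ dy gives (2*x) dx ∧ dy ∧ dz
Collecting like 3-forms: d(omega) = (2*x) dx ∧ dy ∧ dz.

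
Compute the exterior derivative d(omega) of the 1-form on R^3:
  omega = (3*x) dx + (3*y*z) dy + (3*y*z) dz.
d(omega) = (-3*y + 3*z) dy ∧ dz

For a 1-form omega = sum_i f_i dx_i, the exterior derivative is
  d(omega) = sum_{i < j} (∂f_j/∂x_i - ∂f_i/∂x_j) dx_i ∧ dx_j.
  coefficient of dy ∧ dz: ∂f_3/∂y - ∂f_2/∂z = ∂(3*y*z)/∂y - ∂(3*y*z)/∂z = -3*y + 3*z
Assembling: d(omega) = (-3*y + 3*z) dy ∧ dz.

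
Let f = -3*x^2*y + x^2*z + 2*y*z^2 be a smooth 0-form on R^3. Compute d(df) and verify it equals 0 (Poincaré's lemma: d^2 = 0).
d(df) = 0

Step 1: df = sum_i (∂f/∂x_i) dx_i = (2*x*(-3*y + z)) dx + (-3*x^2 + 2*z^2) dy + (x^2 + 4*y*z) dz.
Step 2: Apply d again. Using the 1-form formula, the coefficient of dx ∧ dy in d(df) is ∂^2 f/∂x ∂y - ∂^2 f/∂y ∂x = (-6*x) - (-6*x) = 0 (equality of mixed partials for smooth f).
Similarly for dx ∧ dz and dy ∧ dz — all coefficients vanish. So d(df) = 0.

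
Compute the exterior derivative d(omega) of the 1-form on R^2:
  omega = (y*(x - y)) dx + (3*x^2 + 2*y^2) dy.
d(omega) = (5*x + 2*y) dx ∧ dy

For a 1-form omega = sum_i f_i dx_i, the exterior derivative is
  d(omega) = sum_{i < j} (∂f_j/∂x_i - ∂f_i/∂x_j) dx_i ∧ dx_j.
  coefficient of dx ∧ dy: ∂f_2/∂x - ∂f_1/∂y = ∂(3*x^2 + 2*y^2)/∂x - ∂(y*(x - y))/∂y = 5*x + 2*y
Assembling: d(omega) = (5*x + 2*y) dx ∧ dy.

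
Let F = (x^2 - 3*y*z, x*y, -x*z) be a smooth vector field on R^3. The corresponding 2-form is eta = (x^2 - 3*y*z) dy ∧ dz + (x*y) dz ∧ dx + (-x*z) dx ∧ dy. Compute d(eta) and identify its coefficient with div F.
d(eta) = (2*x) dx ∧ dy ∧ dz; div F = 2*x

For a 2-form in R^3 of the form above, applying d gives a 3-form with coefficient ∂P/∂x + ∂Q/∂y + ∂R/∂z:
  ∂P/∂x = 2*x
  ∂Q/∂y = x
  ∂R/∂z = -x
Sum = 2*x, which is exactly div F.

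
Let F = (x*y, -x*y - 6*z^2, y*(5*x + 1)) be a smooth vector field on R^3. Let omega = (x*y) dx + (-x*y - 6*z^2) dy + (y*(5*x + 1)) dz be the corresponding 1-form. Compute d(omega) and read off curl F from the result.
d(omega) = (5*x + 12*z + 1) dy ∧ dz + (-5*y) dz ∧ dx + (-x - y) dx ∧ dy; curl F = (5*x + 12*z + 1, -5*y, -x - y)

d omega = sum_{i<j} (∂f_j/∂x_i - ∂f_i/∂x_j) dx_i ∧ dx_j. Under the identification (dy ∧ dz, dz ∧ dx, dx ∧ dy) ↔ (e_x, e_y, e_z), the coefficients are exactly the components of curl F. Compute:
  ∂R/∂y - ∂Q/∂z = (5*x + 1) - (-12*z) = 5*x + 12*z + 1
  ∂P/∂z - ∂R/∂x = (0) - (5*y) = -5*y
  ∂Q/∂x - ∂P/∂y = (-y) - (x) = -x - y.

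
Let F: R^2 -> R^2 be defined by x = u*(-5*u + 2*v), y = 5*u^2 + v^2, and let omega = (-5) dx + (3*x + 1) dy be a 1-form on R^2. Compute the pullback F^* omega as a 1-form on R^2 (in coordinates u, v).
F^* omega = (-150*u^3 + 60*u^2*v + 60*u - 10*v) du + (-30*u^2*v + 12*u*v^2 - 10*u + 2*v) dv

Using F^*(f dg) = (f ∘ F) d(g ∘ F), substitute each coordinate x_i by F_i(u, v) in f_i, and replace dx_i by d F_i = (∂F_i/∂u) du + (∂F_i/∂v) dv.
  For the x component: f_1(F) = -5; d F_1 = (-10*u + 2*v) du + (2*u) dv
  For the y component: f_2(F) = -15*u^2 + 6*u*v + 1; d F_2 = (10*u) du + (2*v) dv
Combining and collecting du, dv coefficients:
  coeff of du: -150*u^3 + 60*u^2*v + 60*u - 10*v
  coeff of dv: -30*u^2*v + 12*u*v^2 - 10*u + 2*v
F^* omega = (-150*u^3 + 60*u^2*v + 60*u - 10*v) du + (-30*u^2*v + 12*u*v^2 - 10*u + 2*v) dv.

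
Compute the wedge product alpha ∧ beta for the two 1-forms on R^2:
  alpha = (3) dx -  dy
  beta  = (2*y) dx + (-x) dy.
alpha ∧ beta = (-3*x + 2*y) dx ∧ dy

Distribute the wedge, using dx_i ∧ dx_j = -dx_j ∧ dx_i and dx_i ∧ dx_i = 0. For each pair (i, j) with i < j, the coefficient of dx_i ∧ dx_j in alpha ∧ beta is (alpha_i * beta_j - alpha_j * beta_i). Collecting: alpha ∧ beta = (-3*x + 2*y) dx ∧ dy.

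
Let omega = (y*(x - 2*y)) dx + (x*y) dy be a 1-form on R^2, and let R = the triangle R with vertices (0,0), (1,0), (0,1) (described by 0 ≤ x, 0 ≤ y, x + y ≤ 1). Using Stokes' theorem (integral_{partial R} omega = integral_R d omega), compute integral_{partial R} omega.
integral_(partial R) omega = 2/3

Stokes: integral_partial_R omega = integral_R d omega with d omega = (∂Q/∂x - ∂P/∂y) dx ∧ dy.
  ∂Q/∂x = y
  ∂P/∂y = x - 4*y
  integrand = ∂Q/∂x - ∂P/∂y = -x + 5*y.
Integrating over R: integral_0^1 integral_0^{1-x} (-x + 5*y) dy dx = 2/3.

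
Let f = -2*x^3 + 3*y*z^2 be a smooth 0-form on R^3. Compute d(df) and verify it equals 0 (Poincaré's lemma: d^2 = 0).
d(df) = 0

Step 1: df = sum_i (∂f/∂x_i) dx_i = (-6*x^2) dx + (3*z^2) dy + (6*y*z) dz.
Step 2: Apply d again. Using the 1-form formula, the coefficient of dx ∧ dy in d(df) is ∂^2 f/∂x ∂y - ∂^2 f/∂y ∂x = (0) - (0) = 0 (equality of mixed partials for smooth f).
Similarly for dx ∧ dz and dy ∧ dz — all coefficients vanish. So d(df) = 0.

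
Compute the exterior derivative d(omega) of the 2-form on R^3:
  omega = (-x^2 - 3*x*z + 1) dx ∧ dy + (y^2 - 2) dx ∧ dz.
d(omega) = (-3*x - 2*y) dx ∧ dy ∧ dz

For a 2-form omega = sum_{i<j} g_{ij} dx_i ∧ dx_j, the exterior derivative is
  d(omega) = sum_{i<j} d(g_{ij}) ∧ dx_i ∧ dx_j = sum_{i<j, k} (∂g_{ij}/∂x_k) dx_k ∧ dx_i ∧ dx_j.
Expand each term, using dx_k ∧ dx_i ∧ dx_j = sgn(permutation) dx_{(a)} ∧ dx_{(b)} ∧ dx_{(c)} with (a < b < c) sorted:
  d(-x^2 - 3*x*z + 1) includes (∂/∂z)(-x^2 - 3*x*z + 1) dz = (-3*x) dz, which multiplied by dx ∧ dy gives (-3*x) dx ∧ dy ∧ dz
  d(y^2 - 2) includes (∂/∂y)(y^2 - 2) dy = (2*y) dy, which multiplied by dx ∧ dz gives (-2*y) dx ∧ dy ∧ dz
Collecting like 3-forms: d(omega) = (-3*x - 2*y) dx ∧ dy ∧ dz.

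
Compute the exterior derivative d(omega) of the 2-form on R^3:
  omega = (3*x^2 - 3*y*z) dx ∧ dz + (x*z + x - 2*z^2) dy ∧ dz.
d(omega) = (4*z + 1) dx ∧ dy ∧ dz

For a 2-form omega = sum_{i<j} g_{ij} dx_i ∧ dx_j, the exterior derivative is
  d(omega) = sum_{i<j} d(g_{ij}) ∧ dx_i ∧ dx_j = sum_{i<j, k} (∂g_{ij}/∂x_k) dx_k ∧ dx_i ∧ dx_j.
Expand each term, using dx_k ∧ dx_i ∧ dx_j = sgn(permutation) dx_{(a)} ∧ dx_{(b)} ∧ dx_{(c)} with (a < b < c) sorted:
  d(3*x^2 - 3*y*z) includes (∂/∂y)(3*x^2 - 3*y*z) dy = (-3*z) dy, which multiplied by dx ∧ dz gives (3*z) dx ∧ dy ∧ dz
  d(x*z + x - 2*z^2) includes (∂/∂x)(x*z + x - 2*z^2) dx = (z + 1) dx, which multiplied by dy ∧ dz gives (z + 1) dx ∧ dy ∧ dz
Collecting like 3-forms: d(omega) = (4*z + 1) dx ∧ dy ∧ dz.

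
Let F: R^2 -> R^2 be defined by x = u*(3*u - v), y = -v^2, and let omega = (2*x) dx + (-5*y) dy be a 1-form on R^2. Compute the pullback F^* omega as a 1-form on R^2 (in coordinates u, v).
F^* omega = (2*u*(18*u^2 - 9*u*v + v^2)) du + (-6*u^3 + 2*u^2*v - 10*v^3) dv

Using F^*(f dg) = (f ∘ F) d(g ∘ F), substitute each coordinate x_i by F_i(u, v) in f_i, and replace dx_i by d F_i = (∂F_i/∂u) du + (∂F_i/∂v) dv.
  For the x component: f_1(F) = 2*u*(3*u - v); d F_1 = (6*u - v) du + (-u) dv
  For the y component: f_2(F) = 5*v^2; d F_2 = (0) du + (-2*v) dv
Combining and collecting du, dv coefficients:
  coeff of du: 2*u*(18*u^2 - 9*u*v + v^2)
  coeff of dv: -6*u^3 + 2*u^2*v - 10*v^3
F^* omega = (2*u*(18*u^2 - 9*u*v + v^2)) du + (-6*u^3 + 2*u^2*v - 10*v^3) dv.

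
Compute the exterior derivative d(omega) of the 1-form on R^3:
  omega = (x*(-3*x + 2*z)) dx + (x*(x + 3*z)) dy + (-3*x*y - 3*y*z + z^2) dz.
d(omega) = (2*x + 3*z) dx ∧ dy + (-2*x - 3*y) dx ∧ dz + (-6*x - 3*z) dy ∧ dz

For a 1-form omega = sum_i f_i dx_i, the exterior derivative is
  d(omega) = sum_{i < j} (∂f_j/∂x_i - ∂f_i/∂x_j) dx_i ∧ dx_j.
  coefficient of dx ∧ dy: ∂f_2/∂x - ∂f_1/∂y = ∂(x*(x + 3*z))/∂x - ∂(x*(-3*x + 2*z))/∂y = 2*x + 3*z
  coefficient of dx ∧ dz: ∂f_3/∂x - ∂f_1/∂z = ∂(-3*x*y - 3*y*z + z^2)/∂x - ∂(x*(-3*x + 2*z))/∂z = -2*x - 3*y
  coefficient of dy ∧ dz: ∂f_3/∂y - ∂f_2/∂z = ∂(-3*x*y - 3*y*z + z^2)/∂y - ∂(x*(x + 3*z))/∂z = -6*x - 3*z
Assembling: d(omega) = (2*x + 3*z) dx ∧ dy + (-2*x - 3*y) dx ∧ dz + (-6*x - 3*z) dy ∧ dz.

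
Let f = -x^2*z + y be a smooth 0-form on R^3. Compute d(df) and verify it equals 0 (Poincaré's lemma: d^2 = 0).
d(df) = 0

Step 1: df = sum_i (∂f/∂x_i) dx_i = (-2*x*z) dx + (1) dy + (-x^2) dz.
Step 2: Apply d again. Using the 1-form formula, the coefficient of dx ∧ dy in d(df) is ∂^2 f/∂x ∂y - ∂^2 f/∂y ∂x = (0) - (0) = 0 (equality of mixed partials for smooth f).
Similarly for dx ∧ dz and dy ∧ dz — all coefficients vanish. So d(df) = 0.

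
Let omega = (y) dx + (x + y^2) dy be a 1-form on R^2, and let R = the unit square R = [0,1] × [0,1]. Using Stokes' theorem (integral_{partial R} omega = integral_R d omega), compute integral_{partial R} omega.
integral_(partial R) omega = 0

Stokes: integral_partial_R omega = integral_R d omega with d omega = (∂Q/∂x - ∂P/∂y) dx ∧ dy.
  ∂Q/∂x = 1
  ∂P/∂y = 1
  integrand = ∂Q/∂x - ∂P/∂y = 0.
Integrating over R: integral_0^1 integral_0^1 (0) dx dy = 0.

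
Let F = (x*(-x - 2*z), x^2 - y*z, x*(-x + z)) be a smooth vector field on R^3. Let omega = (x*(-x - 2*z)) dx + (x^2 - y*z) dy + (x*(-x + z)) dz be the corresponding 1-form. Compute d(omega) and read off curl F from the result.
d(omega) = (y) dy ∧ dz + (-z) dz ∧ dx + (2*x) dx ∧ dy; curl F = (y, -z, 2*x)

d omega = sum_{i<j} (∂f_j/∂x_i - ∂f_i/∂x_j) dx_i ∧ dx_j. Under the identification (dy ∧ dz, dz ∧ dx, dx ∧ dy) ↔ (e_x, e_y, e_z), the coefficients are exactly the components of curl F. Compute:
  ∂R/∂y - ∂Q/∂z = (0) - (-y) = y
  ∂P/∂z - ∂R/∂x = (-2*x) - (-2*x + z) = -z
  ∂Q/∂x - ∂P/∂y = (2*x) - (0) = 2*x.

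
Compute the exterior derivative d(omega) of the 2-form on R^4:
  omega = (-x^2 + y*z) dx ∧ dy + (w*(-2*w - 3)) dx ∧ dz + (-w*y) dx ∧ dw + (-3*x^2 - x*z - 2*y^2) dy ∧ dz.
d(omega) = (-6*x + y - z) dx ∧ dy ∧ dz + (-4*w - 3) dx ∧ dz ∧ dw + (w) dx ∧ dy ∧ dw

For a 2-form omega = sum_{i<j} g_{ij} dx_i ∧ dx_j, the exterior derivative is
  d(omega) = sum_{i<j} d(g_{ij}) ∧ dx_i ∧ dx_j = sum_{i<j, k} (∂g_{ij}/∂x_k) dx_k ∧ dx_i ∧ dx_j.
Expand each term, using dx_k ∧ dx_i ∧ dx_j = sgn(permutation) dx_{(a)} ∧ dx_{(b)} ∧ dx_{(c)} with (a < b < c) sorted:
  d(-x^2 + y*z) includes (∂/∂z)(-x^2 + y*z) dz = (y) dz, which multiplied by dx ∧ dy gives (y) dx ∧ dy ∧ dz
  d(w*(-2*w - 3)) includes (∂/∂w)(w*(-2*w - 3)) dw = (-4*w - 3) dw, which multiplied by dx ∧ dz gives (-4*w - 3) dx ∧ dz ∧ dw
  d(-w*y) includes (∂/∂y)(-w*y) dy = (-w) dy, which multiplied by dx ∧ dw gives (w) dx ∧ dy ∧ dw
  d(-3*x^2 - x*z - 2*y^2) includes (∂/∂x)(-3*x^2 - x*z - 2*y^2) dx = (-6*x - z) dx, which multiplied by dy ∧ dz gives (-6*x - z) dx ∧ dy ∧ dz
Collecting like 3-forms: d(omega) = (-6*x + y - z) dx ∧ dy ∧ dz + (-4*w - 3) dx ∧ dz ∧ dw + (w) dx ∧ dy ∧ dw.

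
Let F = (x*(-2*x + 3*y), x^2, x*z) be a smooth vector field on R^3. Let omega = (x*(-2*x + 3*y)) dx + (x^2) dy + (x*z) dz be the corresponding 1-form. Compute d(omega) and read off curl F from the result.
d(omega) = (0) dy ∧ dz + (-z) dz ∧ dx + (-x) dx ∧ dy; curl F = (0, -z, -x)

d omega = sum_{i<j} (∂f_j/∂x_i - ∂f_i/∂x_j) dx_i ∧ dx_j. Under the identification (dy ∧ dz, dz ∧ dx, dx ∧ dy) ↔ (e_x, e_y, e_z), the coefficients are exactly the components of curl F. Compute:
  ∂R/∂y - ∂Q/∂z = (0) - (0) = 0
  ∂P/∂z - ∂R/∂x = (0) - (z) = -z
  ∂Q/∂x - ∂P/∂y = (2*x) - (3*x) = -x.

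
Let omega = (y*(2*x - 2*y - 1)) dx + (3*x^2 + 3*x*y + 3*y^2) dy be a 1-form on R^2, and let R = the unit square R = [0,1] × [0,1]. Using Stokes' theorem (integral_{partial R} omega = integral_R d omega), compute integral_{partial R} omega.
integral_(partial R) omega = 13/2

Stokes: integral_partial_R omega = integral_R d omega with d omega = (∂Q/∂x - ∂P/∂y) dx ∧ dy.
  ∂Q/∂x = 6*x + 3*y
  ∂P/∂y = 2*x - 4*y - 1
  integrand = ∂Q/∂x - ∂P/∂y = 4*x + 7*y + 1.
Integrating over R: integral_0^1 integral_0^1 (4*x + 7*y + 1) dx dy = 13/2.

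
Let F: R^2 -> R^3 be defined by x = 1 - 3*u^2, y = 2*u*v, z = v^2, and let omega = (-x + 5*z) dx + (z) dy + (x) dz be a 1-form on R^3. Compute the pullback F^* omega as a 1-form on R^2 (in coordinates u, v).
F^* omega = (-18*u^3 - 30*u*v^2 + 6*u + 2*v^3) du + (2*v*(-3*u^2 + u*v + 1)) dv

Using F^*(f dg) = (f ∘ F) d(g ∘ F), substitute each coordinate x_i by F_i(u, v) in f_i, and replace dx_i by d F_i = (∂F_i/∂u) du + (∂F_i/∂v) dv.
  For the x component: f_1(F) = 3*u^2 + 5*v^2 - 1; d F_1 = (-6*u) du + (0) dv
  For the y component: f_2(F) = v^2; d F_2 = (2*v) du + (2*u) dv
  For the z component: f_3(F) = 1 - 3*u^2; d F_3 = (0) du + (2*v) dv
Combining and collecting du, dv coefficients:
  coeff of du: -18*u^3 - 30*u*v^2 + 6*u + 2*v^3
  coeff of dv: 2*v*(-3*u^2 + u*v + 1)
F^* omega = (-18*u^3 - 30*u*v^2 + 6*u + 2*v^3) du + (2*v*(-3*u^2 + u*v + 1)) dv.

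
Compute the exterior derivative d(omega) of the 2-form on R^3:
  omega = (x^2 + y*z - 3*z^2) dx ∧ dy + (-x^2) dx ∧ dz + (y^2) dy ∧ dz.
d(omega) = (y - 6*z) dx ∧ dy ∧ dz

For a 2-form omega = sum_{i<j} g_{ij} dx_i ∧ dx_j, the exterior derivative is
  d(omega) = sum_{i<j} d(g_{ij}) ∧ dx_i ∧ dx_j = sum_{i<j, k} (∂g_{ij}/∂x_k) dx_k ∧ dx_i ∧ dx_j.
Expand each term, using dx_k ∧ dx_i ∧ dx_j = sgn(permutation) dx_{(a)} ∧ dx_{(b)} ∧ dx_{(c)} with (a < b < c) sorted:
  d(x^2 + y*z - 3*z^2) includes (∂/∂z)(x^2 + y*z - 3*z^2) dz = (y - 6*z) dz, which multiplied by dx ∧ dy gives (y - 6*z) dx ∧ dy ∧ dz
Collecting like 3-forms: d(omega) = (y - 6*z) dx ∧ dy ∧ dz.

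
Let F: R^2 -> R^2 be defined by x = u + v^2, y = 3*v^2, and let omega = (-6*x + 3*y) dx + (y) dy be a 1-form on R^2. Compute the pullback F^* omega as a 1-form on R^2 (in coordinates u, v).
F^* omega = (-6*u + 3*v^2) du + (12*v*(-u + 2*v^2)) dv

Using F^*(f dg) = (f ∘ F) d(g ∘ F), substitute each coordinate x_i by F_i(u, v) in f_i, and replace dx_i by d F_i = (∂F_i/∂u) du + (∂F_i/∂v) dv.
  For the x component: f_1(F) = -6*u + 3*v^2; d F_1 = (1) du + (2*v) dv
  For the y component: f_2(F) = 3*v^2; d F_2 = (0) du + (6*v) dv
Combining and collecting du, dv coefficients:
  coeff of du: -6*u + 3*v^2
  coeff of dv: 12*v*(-u + 2*v^2)
F^* omega = (-6*u + 3*v^2) du + (12*v*(-u + 2*v^2)) dv.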